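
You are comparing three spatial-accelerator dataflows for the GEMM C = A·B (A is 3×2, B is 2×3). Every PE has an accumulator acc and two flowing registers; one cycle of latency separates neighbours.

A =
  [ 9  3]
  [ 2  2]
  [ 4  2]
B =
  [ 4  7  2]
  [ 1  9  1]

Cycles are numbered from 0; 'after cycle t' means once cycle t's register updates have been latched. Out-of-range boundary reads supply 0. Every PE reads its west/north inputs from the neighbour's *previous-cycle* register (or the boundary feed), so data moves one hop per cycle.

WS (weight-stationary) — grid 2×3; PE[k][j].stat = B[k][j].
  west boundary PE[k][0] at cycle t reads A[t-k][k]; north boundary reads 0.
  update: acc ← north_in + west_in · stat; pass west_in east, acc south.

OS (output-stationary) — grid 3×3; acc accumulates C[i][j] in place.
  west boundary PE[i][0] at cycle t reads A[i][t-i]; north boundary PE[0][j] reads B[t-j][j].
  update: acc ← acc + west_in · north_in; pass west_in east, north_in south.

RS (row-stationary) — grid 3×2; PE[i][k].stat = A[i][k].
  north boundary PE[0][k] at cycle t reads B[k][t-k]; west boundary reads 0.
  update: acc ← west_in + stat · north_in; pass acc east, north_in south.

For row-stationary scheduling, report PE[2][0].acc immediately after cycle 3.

PE[2][0].acc = 28

RS (3×2). Following PE[2][0] plus its west/north inputs:
  c0 r1c0: 0 / 0 / 0
  c0 r2c0: 0 / 0 / 0
  c1 r1c0: 8 / 8 / 4
  c1 r2c0: 0 / 0 / 0
  c2 r1c0: 14 / 14 / 7
  c2 r2c0: 16 / 16 / 4
  c3 r1c0: 4 / 4 / 2
  c3 r2c0: 28 / 28 / 7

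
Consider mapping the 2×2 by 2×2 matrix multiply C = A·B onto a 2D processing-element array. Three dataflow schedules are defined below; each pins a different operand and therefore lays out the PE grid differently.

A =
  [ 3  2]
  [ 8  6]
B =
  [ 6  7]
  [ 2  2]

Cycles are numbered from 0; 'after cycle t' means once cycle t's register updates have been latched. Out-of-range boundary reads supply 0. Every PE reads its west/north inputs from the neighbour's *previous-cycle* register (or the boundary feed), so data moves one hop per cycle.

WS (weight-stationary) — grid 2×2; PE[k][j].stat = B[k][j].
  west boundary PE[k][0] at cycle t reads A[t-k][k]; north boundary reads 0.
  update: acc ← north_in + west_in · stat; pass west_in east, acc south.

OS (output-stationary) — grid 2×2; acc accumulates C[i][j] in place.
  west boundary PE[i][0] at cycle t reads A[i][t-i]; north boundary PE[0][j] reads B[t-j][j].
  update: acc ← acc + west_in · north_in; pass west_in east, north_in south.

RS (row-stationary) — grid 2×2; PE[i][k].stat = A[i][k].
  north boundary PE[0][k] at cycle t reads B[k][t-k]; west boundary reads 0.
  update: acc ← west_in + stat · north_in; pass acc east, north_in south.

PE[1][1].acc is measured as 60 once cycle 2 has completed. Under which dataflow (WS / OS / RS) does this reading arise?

— WS: 2×2; PE[1][1] trace:
  @0  [1,1]  acc 0  |  →0  ↓0
  @1  [1,1]  acc 0  |  →0  ↓0
  @2  [1,1]  acc 25  |  →2  ↓25
— OS: 2×2; PE[1][1] trace:
  @0  [1,1]  acc 0  |  →0  ↓0
  @1  [1,1]  acc 0  |  →0  ↓0
  @2  [1,1]  acc 56  |  →8  ↓7
— RS: 2×2; PE[1][1] trace:
  @0  [1,1]  acc 0  |  →0  ↓0
  @1  [1,1]  acc 0  |  →0  ↓0
  @2  [1,1]  acc 60  |  →60  ↓2

dataflow = RS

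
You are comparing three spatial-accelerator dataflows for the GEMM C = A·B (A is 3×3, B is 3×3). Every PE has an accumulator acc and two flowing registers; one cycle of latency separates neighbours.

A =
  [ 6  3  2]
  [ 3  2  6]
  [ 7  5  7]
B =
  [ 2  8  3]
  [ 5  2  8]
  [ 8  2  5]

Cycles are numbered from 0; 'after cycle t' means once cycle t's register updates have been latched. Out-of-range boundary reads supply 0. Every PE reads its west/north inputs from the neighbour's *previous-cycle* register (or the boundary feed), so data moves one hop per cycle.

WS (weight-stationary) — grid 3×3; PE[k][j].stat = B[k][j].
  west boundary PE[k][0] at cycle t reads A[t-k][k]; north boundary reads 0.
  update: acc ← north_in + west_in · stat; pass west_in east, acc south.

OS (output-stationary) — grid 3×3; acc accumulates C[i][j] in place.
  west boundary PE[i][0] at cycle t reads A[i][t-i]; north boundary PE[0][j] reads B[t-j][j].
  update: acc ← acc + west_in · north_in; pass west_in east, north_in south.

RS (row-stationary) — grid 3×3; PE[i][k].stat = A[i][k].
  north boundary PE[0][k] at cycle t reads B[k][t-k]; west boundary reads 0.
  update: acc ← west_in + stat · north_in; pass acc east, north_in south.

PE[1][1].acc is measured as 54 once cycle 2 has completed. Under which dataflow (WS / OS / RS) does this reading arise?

dataflow = WS

Under WS (3×3), PE[1][1]:
  after 0 — PE[1][1] acc=0, pass-E 0, pass-S 0
  after 1 — PE[1][1] acc=0, pass-E 0, pass-S 0
  after 2 — PE[1][1] acc=54, pass-E 3, pass-S 54
Under OS (3×3), PE[1][1]:
  after 0 — PE[1][1] acc=0, pass-E 0, pass-S 0
  after 1 — PE[1][1] acc=0, pass-E 0, pass-S 0
  after 2 — PE[1][1] acc=24, pass-E 3, pass-S 8
Under RS (3×3), PE[1][1]:
  after 0 — PE[1][1] acc=0, pass-E 0, pass-S 0
  after 1 — PE[1][1] acc=0, pass-E 0, pass-S 0
  after 2 — PE[1][1] acc=16, pass-E 16, pass-S 5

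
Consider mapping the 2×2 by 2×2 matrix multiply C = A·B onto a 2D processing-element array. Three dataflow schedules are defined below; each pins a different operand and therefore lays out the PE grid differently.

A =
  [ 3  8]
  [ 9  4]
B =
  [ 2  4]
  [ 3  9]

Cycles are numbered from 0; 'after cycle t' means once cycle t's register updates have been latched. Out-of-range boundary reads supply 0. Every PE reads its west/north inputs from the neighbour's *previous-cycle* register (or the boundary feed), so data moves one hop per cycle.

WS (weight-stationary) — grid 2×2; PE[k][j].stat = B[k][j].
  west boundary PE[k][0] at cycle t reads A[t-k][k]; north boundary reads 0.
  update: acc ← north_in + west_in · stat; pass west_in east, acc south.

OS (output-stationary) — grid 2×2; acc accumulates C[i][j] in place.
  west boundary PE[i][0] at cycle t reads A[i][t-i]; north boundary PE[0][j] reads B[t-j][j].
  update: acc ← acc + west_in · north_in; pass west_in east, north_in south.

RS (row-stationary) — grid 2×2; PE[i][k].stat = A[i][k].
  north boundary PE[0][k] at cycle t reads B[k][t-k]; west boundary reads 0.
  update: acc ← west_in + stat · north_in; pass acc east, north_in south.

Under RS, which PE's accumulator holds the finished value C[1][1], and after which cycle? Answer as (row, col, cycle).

(row, col, cycle) = (1, 1, 3)

RS — PE[1][1] is where C[1][1] collects:
  0: (1,1).acc=0  regs=<0,0>
  1: (1,1).acc=0  regs=<0,0>
  2: (1,1).acc=30  regs=<30,3>
  3: (1,1).acc=72  regs=<72,9>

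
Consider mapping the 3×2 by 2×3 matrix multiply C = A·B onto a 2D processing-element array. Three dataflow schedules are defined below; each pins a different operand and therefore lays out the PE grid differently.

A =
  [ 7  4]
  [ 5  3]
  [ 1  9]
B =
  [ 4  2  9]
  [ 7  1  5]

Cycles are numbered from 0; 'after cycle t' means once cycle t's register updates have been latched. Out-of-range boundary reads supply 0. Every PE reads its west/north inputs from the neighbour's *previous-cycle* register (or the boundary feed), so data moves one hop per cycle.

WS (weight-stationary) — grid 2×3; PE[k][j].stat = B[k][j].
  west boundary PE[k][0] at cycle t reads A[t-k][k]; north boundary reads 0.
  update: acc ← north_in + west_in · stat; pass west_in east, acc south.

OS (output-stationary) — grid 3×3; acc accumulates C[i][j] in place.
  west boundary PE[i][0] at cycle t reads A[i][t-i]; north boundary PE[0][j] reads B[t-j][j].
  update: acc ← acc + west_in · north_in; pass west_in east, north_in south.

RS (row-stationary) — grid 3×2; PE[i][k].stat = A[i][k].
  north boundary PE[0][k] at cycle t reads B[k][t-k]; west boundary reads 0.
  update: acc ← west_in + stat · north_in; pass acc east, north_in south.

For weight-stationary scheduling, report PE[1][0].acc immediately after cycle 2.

WS 2×3: PE[1][0] cycle-by-cycle (with neighbour feeds):
  c0 r0c0: 28 / 7 / 28
  c0 r1c0: 0 / 0 / 0
  c1 r0c0: 20 / 5 / 20
  c1 r1c0: 56 / 4 / 56
  c2 r0c0: 4 / 1 / 4
  c2 r1c0: 41 / 3 / 41

PE[1][0].acc = 41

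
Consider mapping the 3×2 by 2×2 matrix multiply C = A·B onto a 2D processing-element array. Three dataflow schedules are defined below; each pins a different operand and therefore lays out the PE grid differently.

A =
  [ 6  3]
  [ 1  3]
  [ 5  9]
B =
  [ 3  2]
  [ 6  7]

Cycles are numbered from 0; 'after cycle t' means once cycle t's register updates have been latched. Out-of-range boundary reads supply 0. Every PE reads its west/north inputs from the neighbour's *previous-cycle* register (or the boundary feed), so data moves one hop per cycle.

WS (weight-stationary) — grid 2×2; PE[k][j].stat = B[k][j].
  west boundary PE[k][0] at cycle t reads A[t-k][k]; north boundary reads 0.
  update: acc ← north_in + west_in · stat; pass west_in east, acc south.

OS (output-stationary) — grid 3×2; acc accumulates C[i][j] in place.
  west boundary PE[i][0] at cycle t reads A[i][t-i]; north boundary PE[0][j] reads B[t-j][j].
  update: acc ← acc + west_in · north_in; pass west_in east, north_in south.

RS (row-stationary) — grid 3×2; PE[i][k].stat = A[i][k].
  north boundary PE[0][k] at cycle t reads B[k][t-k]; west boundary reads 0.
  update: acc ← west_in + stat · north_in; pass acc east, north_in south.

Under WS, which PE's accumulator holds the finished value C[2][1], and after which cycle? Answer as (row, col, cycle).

WS — PE[1][1] is where C[2][1] collects:
  cycle 0: PE[1][1] → acc 0, east 0, south 0
  cycle 1: PE[1][1] → acc 0, east 0, south 0
  cycle 2: PE[1][1] → acc 33, east 3, south 33
  cycle 3: PE[1][1] → acc 23, east 3, south 23
  cycle 4: PE[1][1] → acc 73, east 9, south 73

(row, col, cycle) = (1, 1, 4)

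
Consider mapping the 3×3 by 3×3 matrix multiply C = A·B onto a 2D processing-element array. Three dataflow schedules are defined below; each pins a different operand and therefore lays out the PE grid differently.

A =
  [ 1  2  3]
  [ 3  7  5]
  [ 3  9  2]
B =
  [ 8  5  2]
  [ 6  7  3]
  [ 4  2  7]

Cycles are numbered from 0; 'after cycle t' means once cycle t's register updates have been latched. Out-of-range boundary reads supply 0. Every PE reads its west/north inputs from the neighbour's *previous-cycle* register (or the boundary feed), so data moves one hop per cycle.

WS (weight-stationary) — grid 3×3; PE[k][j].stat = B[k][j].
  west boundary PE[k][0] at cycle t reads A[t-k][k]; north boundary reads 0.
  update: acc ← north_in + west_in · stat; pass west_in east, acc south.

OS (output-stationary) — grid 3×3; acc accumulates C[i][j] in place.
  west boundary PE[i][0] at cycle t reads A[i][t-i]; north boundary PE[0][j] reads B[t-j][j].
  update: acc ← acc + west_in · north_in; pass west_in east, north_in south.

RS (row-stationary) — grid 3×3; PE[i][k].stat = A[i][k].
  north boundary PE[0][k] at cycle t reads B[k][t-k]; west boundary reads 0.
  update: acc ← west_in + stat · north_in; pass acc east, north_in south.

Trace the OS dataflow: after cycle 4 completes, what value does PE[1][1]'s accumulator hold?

PE[1][1].acc = 74

OS 3×3: PE[1][1] cycle-by-cycle (with neighbour feeds):
  t=0 PE[0][1]: acc=0 h=0 v=0
  t=0 PE[1][0]: acc=0 h=0 v=0
  t=0 PE[1][1]: acc=0 h=0 v=0
  t=1 PE[0][1]: acc=5 h=1 v=5
  t=1 PE[1][0]: acc=24 h=3 v=8
  t=1 PE[1][1]: acc=0 h=0 v=0
  t=2 PE[0][1]: acc=19 h=2 v=7
  t=2 PE[1][0]: acc=66 h=7 v=6
  t=2 PE[1][1]: acc=15 h=3 v=5
  t=3 PE[0][1]: acc=25 h=3 v=2
  t=3 PE[1][0]: acc=86 h=5 v=4
  t=3 PE[1][1]: acc=64 h=7 v=7
  t=4 PE[0][1]: acc=25 h=0 v=0
  t=4 PE[1][0]: acc=86 h=0 v=0
  t=4 PE[1][1]: acc=74 h=5 v=2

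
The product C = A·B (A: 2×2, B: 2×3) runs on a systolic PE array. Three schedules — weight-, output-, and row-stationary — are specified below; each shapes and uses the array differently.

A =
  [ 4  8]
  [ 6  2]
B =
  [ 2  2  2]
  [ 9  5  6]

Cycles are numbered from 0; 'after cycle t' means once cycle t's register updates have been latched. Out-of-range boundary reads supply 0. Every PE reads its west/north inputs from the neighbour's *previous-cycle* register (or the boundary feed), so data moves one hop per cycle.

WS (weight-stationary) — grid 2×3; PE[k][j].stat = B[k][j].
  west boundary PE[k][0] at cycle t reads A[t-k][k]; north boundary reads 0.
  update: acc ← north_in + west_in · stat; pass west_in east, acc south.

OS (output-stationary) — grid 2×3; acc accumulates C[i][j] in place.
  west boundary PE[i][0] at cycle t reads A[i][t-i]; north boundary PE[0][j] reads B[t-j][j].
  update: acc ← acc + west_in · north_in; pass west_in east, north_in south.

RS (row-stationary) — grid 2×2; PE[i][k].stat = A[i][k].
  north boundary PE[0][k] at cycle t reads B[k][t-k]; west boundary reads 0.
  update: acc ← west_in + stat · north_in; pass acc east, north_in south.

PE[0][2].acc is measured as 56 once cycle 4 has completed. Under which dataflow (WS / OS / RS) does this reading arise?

Under WS (2×3), PE[0][2]:
  [0] (0,2) acc=0 (h:0 v:0)
  [1] (0,2) acc=0 (h:0 v:0)
  [2] (0,2) acc=8 (h:4 v:8)
  [3] (0,2) acc=12 (h:6 v:12)
  [4] (0,2) acc=0 (h:0 v:0)
Under OS (2×3), PE[0][2]:
  [0] (0,2) acc=0 (h:0 v:0)
  [1] (0,2) acc=0 (h:0 v:0)
  [2] (0,2) acc=8 (h:4 v:2)
  [3] (0,2) acc=56 (h:8 v:6)
  [4] (0,2) acc=56 (h:0 v:0)
RS: PE[0][2] is outside its 2×2 grid.

dataflow = OS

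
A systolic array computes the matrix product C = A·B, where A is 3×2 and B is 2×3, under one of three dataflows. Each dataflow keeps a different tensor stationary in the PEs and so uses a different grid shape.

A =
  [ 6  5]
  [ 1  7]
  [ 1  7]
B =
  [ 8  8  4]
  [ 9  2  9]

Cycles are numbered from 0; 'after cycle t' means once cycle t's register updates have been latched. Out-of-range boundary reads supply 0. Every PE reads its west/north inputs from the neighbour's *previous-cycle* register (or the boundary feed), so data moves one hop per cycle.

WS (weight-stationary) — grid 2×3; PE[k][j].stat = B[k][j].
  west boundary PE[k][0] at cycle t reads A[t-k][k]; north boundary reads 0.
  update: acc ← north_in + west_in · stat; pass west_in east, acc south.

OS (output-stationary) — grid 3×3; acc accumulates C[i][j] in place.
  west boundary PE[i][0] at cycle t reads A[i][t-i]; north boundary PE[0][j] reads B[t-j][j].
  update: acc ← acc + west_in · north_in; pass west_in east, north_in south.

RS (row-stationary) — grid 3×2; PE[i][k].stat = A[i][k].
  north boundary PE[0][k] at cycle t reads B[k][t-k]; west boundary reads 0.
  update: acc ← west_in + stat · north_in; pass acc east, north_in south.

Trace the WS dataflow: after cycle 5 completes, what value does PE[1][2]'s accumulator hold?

PE[1][2].acc = 67

WS on a 2×3 grid — tracing PE[1][2] and its feeders:
  t=0 PE[0][2]: acc=0 h=0 v=0
  t=0 PE[1][1]: acc=0 h=0 v=0
  t=0 PE[1][2]: acc=0 h=0 v=0
  t=1 PE[0][2]: acc=0 h=0 v=0
  t=1 PE[1][1]: acc=0 h=0 v=0
  t=1 PE[1][2]: acc=0 h=0 v=0
  t=2 PE[0][2]: acc=24 h=6 v=24
  t=2 PE[1][1]: acc=58 h=5 v=58
  t=2 PE[1][2]: acc=0 h=0 v=0
  t=3 PE[0][2]: acc=4 h=1 v=4
  t=3 PE[1][1]: acc=22 h=7 v=22
  t=3 PE[1][2]: acc=69 h=5 v=69
  t=4 PE[0][2]: acc=4 h=1 v=4
  t=4 PE[1][1]: acc=22 h=7 v=22
  t=4 PE[1][2]: acc=67 h=7 v=67
  t=5 PE[0][2]: acc=0 h=0 v=0
  t=5 PE[1][1]: acc=0 h=0 v=0
  t=5 PE[1][2]: acc=67 h=7 v=67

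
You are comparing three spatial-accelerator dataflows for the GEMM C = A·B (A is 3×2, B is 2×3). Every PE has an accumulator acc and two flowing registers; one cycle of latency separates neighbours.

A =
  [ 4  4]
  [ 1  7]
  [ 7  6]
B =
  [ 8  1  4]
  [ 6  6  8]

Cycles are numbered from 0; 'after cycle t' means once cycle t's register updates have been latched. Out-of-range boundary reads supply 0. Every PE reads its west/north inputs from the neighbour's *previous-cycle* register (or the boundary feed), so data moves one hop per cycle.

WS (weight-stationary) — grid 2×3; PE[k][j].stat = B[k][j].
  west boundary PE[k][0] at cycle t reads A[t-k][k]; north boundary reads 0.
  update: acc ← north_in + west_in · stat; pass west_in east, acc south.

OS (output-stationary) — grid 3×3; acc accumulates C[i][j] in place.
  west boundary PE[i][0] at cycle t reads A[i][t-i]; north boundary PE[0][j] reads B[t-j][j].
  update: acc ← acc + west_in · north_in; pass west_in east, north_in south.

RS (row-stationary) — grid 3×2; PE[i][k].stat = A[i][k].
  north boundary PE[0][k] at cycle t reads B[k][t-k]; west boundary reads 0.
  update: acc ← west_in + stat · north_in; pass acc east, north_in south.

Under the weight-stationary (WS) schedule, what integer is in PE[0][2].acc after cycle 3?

WS on a 2×3 grid — tracing PE[0][2] and its feeders:
  cycle 0: PE[0][1] → acc 0, east 0, south 0
  cycle 0: PE[0][2] → acc 0, east 0, south 0
  cycle 1: PE[0][1] → acc 4, east 4, south 4
  cycle 1: PE[0][2] → acc 0, east 0, south 0
  cycle 2: PE[0][1] → acc 1, east 1, south 1
  cycle 2: PE[0][2] → acc 16, east 4, south 16
  cycle 3: PE[0][1] → acc 7, east 7, south 7
  cycle 3: PE[0][2] → acc 4, east 1, south 4

PE[0][2].acc = 4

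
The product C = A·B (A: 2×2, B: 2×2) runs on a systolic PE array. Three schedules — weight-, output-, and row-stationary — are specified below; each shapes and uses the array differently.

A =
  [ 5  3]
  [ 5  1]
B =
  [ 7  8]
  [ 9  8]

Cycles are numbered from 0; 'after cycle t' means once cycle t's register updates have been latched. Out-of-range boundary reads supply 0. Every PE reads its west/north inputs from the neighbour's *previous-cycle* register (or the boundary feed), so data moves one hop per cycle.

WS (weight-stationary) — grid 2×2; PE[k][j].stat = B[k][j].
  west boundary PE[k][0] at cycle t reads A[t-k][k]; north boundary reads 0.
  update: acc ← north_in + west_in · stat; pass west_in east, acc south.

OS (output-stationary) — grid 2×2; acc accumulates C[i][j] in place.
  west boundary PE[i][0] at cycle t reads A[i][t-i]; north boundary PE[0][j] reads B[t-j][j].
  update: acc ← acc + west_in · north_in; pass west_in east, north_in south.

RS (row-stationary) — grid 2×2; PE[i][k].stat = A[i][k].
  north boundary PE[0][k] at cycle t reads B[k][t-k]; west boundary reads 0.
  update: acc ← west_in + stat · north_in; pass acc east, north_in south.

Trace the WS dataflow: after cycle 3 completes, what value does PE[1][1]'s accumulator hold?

WS on a 2×2 grid — tracing PE[1][1] and its feeders:
  after 0 — PE[0][1] acc=0, pass-E 0, pass-S 0
  after 0 — PE[1][0] acc=0, pass-E 0, pass-S 0
  after 0 — PE[1][1] acc=0, pass-E 0, pass-S 0
  after 1 — PE[0][1] acc=40, pass-E 5, pass-S 40
  after 1 — PE[1][0] acc=62, pass-E 3, pass-S 62
  after 1 — PE[1][1] acc=0, pass-E 0, pass-S 0
  after 2 — PE[0][1] acc=40, pass-E 5, pass-S 40
  after 2 — PE[1][0] acc=44, pass-E 1, pass-S 44
  after 2 — PE[1][1] acc=64, pass-E 3, pass-S 64
  after 3 — PE[0][1] acc=0, pass-E 0, pass-S 0
  after 3 — PE[1][0] acc=0, pass-E 0, pass-S 0
  after 3 — PE[1][1] acc=48, pass-E 1, pass-S 48

PE[1][1].acc = 48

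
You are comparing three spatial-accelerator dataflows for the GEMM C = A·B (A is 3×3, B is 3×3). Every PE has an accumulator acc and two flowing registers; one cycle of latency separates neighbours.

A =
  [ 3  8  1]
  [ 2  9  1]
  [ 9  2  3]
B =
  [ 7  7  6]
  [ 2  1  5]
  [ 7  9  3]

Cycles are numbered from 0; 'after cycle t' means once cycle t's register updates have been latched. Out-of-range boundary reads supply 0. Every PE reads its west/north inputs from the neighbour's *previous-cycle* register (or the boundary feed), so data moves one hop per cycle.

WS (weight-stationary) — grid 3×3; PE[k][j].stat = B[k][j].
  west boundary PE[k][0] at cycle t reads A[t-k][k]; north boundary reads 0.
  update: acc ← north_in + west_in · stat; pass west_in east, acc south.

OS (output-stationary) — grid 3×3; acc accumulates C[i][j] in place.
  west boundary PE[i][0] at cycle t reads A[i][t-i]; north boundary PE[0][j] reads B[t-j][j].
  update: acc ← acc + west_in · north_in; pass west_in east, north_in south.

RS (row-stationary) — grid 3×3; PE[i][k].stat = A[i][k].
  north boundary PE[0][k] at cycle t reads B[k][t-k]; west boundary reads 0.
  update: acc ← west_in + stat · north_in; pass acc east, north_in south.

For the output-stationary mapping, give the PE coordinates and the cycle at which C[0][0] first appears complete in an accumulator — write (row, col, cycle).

(row, col, cycle) = (0, 0, 2)

OS — PE[0][0] is where C[0][0] collects:
  c0 r0c0: 21 / 3 / 7
  c1 r0c0: 37 / 8 / 2
  c2 r0c0: 44 / 1 / 7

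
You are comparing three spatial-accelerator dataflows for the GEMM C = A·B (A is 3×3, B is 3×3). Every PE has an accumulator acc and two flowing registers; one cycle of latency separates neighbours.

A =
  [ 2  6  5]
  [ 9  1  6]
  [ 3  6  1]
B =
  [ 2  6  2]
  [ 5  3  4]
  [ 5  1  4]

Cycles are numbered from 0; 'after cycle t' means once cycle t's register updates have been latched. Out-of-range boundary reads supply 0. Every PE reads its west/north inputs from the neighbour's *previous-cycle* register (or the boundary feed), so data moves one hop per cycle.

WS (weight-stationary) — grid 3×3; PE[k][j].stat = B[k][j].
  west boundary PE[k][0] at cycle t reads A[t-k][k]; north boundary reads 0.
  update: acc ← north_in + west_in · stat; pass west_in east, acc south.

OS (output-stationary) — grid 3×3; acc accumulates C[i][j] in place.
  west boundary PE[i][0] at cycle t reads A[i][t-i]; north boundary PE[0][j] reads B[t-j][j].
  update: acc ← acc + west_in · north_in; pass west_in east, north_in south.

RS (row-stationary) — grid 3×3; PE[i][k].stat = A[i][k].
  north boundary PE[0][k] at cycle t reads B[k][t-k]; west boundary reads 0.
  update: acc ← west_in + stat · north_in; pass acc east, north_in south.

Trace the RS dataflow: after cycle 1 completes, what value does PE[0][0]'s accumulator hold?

PE[0][0].acc = 12

RS (3×3). Following PE[0][0] plus its west/north inputs:
  @0  [0,0]  acc 4  |  →4  ↓2
  @1  [0,0]  acc 12  |  →12  ↓6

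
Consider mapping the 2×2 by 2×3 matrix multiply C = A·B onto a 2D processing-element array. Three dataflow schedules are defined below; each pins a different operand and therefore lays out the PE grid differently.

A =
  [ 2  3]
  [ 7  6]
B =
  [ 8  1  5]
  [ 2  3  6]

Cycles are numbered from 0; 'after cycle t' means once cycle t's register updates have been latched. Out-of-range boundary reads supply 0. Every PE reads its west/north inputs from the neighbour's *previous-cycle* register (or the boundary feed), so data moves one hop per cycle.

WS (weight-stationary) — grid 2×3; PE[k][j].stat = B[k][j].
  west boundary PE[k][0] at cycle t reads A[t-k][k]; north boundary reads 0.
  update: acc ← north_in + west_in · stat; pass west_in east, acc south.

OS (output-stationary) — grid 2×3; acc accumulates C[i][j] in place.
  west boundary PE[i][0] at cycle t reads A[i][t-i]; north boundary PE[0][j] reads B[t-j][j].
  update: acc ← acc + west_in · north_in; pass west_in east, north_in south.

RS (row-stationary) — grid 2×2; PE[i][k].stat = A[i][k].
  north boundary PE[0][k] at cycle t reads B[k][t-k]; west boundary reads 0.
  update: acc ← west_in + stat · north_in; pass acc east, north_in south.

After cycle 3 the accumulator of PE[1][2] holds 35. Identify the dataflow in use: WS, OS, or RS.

dataflow = OS

— WS: 2×3; PE[1][2] trace:
  after 0 — PE[1][2] acc=0, pass-E 0, pass-S 0
  after 1 — PE[1][2] acc=0, pass-E 0, pass-S 0
  after 2 — PE[1][2] acc=0, pass-E 0, pass-S 0
  after 3 — PE[1][2] acc=28, pass-E 3, pass-S 28
— OS: 2×3; PE[1][2] trace:
  after 0 — PE[1][2] acc=0, pass-E 0, pass-S 0
  after 1 — PE[1][2] acc=0, pass-E 0, pass-S 0
  after 2 — PE[1][2] acc=0, pass-E 0, pass-S 0
  after 3 — PE[1][2] acc=35, pass-E 7, pass-S 5
— RS: 2×2 array has no PE[1][2].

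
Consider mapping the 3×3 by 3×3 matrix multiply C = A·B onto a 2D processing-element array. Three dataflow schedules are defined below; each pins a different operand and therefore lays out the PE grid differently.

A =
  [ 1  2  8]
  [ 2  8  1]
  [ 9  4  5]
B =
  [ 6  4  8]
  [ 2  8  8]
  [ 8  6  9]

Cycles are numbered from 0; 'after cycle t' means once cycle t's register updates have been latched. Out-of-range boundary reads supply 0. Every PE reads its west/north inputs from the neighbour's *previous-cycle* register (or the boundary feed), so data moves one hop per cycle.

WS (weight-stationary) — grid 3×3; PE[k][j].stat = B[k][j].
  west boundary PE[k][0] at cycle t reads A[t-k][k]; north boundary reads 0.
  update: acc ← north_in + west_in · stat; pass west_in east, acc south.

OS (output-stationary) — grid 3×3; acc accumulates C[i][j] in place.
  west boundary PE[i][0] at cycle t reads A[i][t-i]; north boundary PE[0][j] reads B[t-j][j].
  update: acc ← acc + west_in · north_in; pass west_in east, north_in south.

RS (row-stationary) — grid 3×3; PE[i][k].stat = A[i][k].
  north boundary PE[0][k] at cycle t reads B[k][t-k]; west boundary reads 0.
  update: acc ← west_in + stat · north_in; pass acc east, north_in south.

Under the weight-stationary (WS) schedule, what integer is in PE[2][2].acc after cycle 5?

PE[2][2].acc = 89

WS (3×3). Following PE[2][2] plus its west/north inputs:
  cycle 0: PE[1][2] → acc 0, east 0, south 0
  cycle 0: PE[2][1] → acc 0, east 0, south 0
  cycle 0: PE[2][2] → acc 0, east 0, south 0
  cycle 1: PE[1][2] → acc 0, east 0, south 0
  cycle 1: PE[2][1] → acc 0, east 0, south 0
  cycle 1: PE[2][2] → acc 0, east 0, south 0
  cycle 2: PE[1][2] → acc 0, east 0, south 0
  cycle 2: PE[2][1] → acc 0, east 0, south 0
  cycle 2: PE[2][2] → acc 0, east 0, south 0
  cycle 3: PE[1][2] → acc 24, east 2, south 24
  cycle 3: PE[2][1] → acc 68, east 8, south 68
  cycle 3: PE[2][2] → acc 0, east 0, south 0
  cycle 4: PE[1][2] → acc 80, east 8, south 80
  cycle 4: PE[2][1] → acc 78, east 1, south 78
  cycle 4: PE[2][2] → acc 96, east 8, south 96
  cycle 5: PE[1][2] → acc 104, east 4, south 104
  cycle 5: PE[2][1] → acc 98, east 5, south 98
  cycle 5: PE[2][2] → acc 89, east 1, south 89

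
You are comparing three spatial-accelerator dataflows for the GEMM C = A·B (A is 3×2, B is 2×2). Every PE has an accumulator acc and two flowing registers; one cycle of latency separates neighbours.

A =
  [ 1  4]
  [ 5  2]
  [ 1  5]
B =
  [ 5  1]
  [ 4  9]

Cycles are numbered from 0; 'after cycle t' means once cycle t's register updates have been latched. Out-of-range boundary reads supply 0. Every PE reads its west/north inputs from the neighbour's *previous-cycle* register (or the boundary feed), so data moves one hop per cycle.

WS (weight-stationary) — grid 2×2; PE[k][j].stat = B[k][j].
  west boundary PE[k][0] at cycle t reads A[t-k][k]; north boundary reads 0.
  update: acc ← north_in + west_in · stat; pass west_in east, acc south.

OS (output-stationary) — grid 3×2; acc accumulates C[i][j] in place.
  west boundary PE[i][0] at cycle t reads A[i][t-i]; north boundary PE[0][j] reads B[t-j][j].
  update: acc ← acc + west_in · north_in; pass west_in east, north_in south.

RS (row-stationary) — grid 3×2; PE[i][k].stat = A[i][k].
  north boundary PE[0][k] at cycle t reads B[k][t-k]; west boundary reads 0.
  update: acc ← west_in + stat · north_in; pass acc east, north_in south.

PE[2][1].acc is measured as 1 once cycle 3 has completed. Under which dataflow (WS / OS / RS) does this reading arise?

WS (2×2): PE[2][1] does not exist.
Under OS (3×2), PE[2][1]:
  @0  [2,1]  acc 0  |  →0  ↓0
  @1  [2,1]  acc 0  |  →0  ↓0
  @2  [2,1]  acc 0  |  →0  ↓0
  @3  [2,1]  acc 1  |  →1  ↓1
Under RS (3×2), PE[2][1]:
  @0  [2,1]  acc 0  |  →0  ↓0
  @1  [2,1]  acc 0  |  →0  ↓0
  @2  [2,1]  acc 0  |  →0  ↓0
  @3  [2,1]  acc 25  |  →25  ↓4

dataflow = OS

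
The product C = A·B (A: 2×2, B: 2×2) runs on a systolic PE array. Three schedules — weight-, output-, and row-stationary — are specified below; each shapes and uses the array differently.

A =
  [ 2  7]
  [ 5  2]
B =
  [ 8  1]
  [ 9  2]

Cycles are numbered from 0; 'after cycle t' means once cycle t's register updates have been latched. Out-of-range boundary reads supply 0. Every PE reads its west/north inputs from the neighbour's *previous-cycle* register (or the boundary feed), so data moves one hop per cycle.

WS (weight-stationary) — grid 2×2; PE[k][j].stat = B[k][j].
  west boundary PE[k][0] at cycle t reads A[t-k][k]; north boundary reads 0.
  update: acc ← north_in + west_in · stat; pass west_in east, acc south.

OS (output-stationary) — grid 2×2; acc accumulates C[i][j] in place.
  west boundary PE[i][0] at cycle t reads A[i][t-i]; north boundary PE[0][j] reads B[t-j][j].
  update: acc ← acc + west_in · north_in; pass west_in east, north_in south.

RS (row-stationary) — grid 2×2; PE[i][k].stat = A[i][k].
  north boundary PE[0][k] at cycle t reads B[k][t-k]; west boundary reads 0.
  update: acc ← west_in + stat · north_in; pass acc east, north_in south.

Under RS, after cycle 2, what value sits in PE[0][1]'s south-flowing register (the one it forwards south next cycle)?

RS (2×2). Following PE[0][1] plus its west/north inputs:
  @0  [0,0]  acc 16  |  →16  ↓8
  @0  [0,1]  acc 0  |  →0  ↓0
  @1  [0,0]  acc 2  |  →2  ↓1
  @1  [0,1]  acc 79  |  →79  ↓9
  @2  [0,0]  acc 0  |  →0  ↓0
  @2  [0,1]  acc 16  |  →16  ↓2

register = 2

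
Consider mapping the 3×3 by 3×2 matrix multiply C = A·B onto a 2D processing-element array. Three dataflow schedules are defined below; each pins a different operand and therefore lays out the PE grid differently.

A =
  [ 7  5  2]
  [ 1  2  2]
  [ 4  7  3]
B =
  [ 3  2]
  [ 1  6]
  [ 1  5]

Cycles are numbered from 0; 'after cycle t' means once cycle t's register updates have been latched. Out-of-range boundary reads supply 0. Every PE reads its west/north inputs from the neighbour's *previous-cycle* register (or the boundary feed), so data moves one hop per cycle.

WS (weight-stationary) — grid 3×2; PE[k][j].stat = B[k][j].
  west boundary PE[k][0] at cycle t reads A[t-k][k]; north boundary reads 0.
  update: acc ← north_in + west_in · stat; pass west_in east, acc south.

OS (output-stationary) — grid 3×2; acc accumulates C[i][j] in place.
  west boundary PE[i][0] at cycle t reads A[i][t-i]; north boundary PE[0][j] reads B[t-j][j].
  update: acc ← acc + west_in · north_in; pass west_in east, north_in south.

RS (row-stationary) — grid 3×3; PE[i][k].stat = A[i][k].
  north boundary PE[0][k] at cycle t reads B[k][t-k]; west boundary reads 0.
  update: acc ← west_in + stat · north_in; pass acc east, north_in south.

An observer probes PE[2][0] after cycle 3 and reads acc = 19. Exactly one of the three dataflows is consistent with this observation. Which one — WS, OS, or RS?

dataflow = OS

WS (3×2 grid), PE[2][0]:
  after 0 — PE[2][0] acc=0, pass-E 0, pass-S 0
  after 1 — PE[2][0] acc=0, pass-E 0, pass-S 0
  after 2 — PE[2][0] acc=28, pass-E 2, pass-S 28
  after 3 — PE[2][0] acc=7, pass-E 2, pass-S 7
OS (3×2 grid), PE[2][0]:
  after 0 — PE[2][0] acc=0, pass-E 0, pass-S 0
  after 1 — PE[2][0] acc=0, pass-E 0, pass-S 0
  after 2 — PE[2][0] acc=12, pass-E 4, pass-S 3
  after 3 — PE[2][0] acc=19, pass-E 7, pass-S 1
RS (3×3 grid), PE[2][0]:
  after 0 — PE[2][0] acc=0, pass-E 0, pass-S 0
  after 1 — PE[2][0] acc=0, pass-E 0, pass-S 0
  after 2 — PE[2][0] acc=12, pass-E 12, pass-S 3
  after 3 — PE[2][0] acc=8, pass-E 8, pass-S 2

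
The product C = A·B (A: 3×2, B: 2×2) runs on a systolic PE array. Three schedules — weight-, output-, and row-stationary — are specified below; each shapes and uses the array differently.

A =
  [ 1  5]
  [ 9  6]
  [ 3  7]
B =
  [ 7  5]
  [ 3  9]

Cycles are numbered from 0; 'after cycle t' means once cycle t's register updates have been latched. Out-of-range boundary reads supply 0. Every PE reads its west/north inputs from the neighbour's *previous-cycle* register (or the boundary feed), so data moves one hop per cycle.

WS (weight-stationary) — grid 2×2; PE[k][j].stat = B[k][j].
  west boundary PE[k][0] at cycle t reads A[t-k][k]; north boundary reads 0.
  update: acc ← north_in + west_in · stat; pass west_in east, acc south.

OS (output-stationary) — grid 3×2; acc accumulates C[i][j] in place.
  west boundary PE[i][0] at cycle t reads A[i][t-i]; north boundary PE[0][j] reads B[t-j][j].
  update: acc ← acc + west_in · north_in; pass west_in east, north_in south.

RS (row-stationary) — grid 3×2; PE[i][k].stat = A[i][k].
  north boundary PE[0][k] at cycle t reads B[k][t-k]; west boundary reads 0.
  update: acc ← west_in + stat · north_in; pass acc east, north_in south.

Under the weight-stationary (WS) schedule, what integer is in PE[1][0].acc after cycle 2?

Tracing WS — 2×2 array, target PE[1][0]:
  step 0 · PE0,0: acc=7; fwd→1 fwd↓7
  step 0 · PE1,0: acc=0; fwd→0 fwd↓0
  step 1 · PE0,0: acc=63; fwd→9 fwd↓63
  step 1 · PE1,0: acc=22; fwd→5 fwd↓22
  step 2 · PE0,0: acc=21; fwd→3 fwd↓21
  step 2 · PE1,0: acc=81; fwd→6 fwd↓81

PE[1][0].acc = 81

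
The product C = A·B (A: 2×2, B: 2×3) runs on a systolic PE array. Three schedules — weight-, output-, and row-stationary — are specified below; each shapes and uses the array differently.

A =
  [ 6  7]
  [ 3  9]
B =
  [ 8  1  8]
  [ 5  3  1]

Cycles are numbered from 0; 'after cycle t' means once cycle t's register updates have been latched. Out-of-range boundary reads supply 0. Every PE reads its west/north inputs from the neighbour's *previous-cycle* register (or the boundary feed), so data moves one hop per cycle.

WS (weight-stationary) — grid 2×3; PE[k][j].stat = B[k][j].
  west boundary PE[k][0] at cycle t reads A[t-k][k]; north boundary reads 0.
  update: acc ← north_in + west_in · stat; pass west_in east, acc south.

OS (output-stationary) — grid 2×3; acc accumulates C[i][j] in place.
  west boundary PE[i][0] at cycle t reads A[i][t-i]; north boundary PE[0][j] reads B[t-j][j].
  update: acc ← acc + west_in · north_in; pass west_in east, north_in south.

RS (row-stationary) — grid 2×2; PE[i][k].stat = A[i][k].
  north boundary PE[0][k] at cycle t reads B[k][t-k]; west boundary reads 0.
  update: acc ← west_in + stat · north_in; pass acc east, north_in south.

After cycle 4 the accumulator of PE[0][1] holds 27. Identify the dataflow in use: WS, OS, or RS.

WS (2×3 grid), PE[0][1]:
  [0] (0,1) acc=0 (h:0 v:0)
  [1] (0,1) acc=6 (h:6 v:6)
  [2] (0,1) acc=3 (h:3 v:3)
  [3] (0,1) acc=0 (h:0 v:0)
  [4] (0,1) acc=0 (h:0 v:0)
OS (2×3 grid), PE[0][1]:
  [0] (0,1) acc=0 (h:0 v:0)
  [1] (0,1) acc=6 (h:6 v:1)
  [2] (0,1) acc=27 (h:7 v:3)
  [3] (0,1) acc=27 (h:0 v:0)
  [4] (0,1) acc=27 (h:0 v:0)
RS (2×2 grid), PE[0][1]:
  [0] (0,1) acc=0 (h:0 v:0)
  [1] (0,1) acc=83 (h:83 v:5)
  [2] (0,1) acc=27 (h:27 v:3)
  [3] (0,1) acc=55 (h:55 v:1)
  [4] (0,1) acc=0 (h:0 v:0)

dataflow = OS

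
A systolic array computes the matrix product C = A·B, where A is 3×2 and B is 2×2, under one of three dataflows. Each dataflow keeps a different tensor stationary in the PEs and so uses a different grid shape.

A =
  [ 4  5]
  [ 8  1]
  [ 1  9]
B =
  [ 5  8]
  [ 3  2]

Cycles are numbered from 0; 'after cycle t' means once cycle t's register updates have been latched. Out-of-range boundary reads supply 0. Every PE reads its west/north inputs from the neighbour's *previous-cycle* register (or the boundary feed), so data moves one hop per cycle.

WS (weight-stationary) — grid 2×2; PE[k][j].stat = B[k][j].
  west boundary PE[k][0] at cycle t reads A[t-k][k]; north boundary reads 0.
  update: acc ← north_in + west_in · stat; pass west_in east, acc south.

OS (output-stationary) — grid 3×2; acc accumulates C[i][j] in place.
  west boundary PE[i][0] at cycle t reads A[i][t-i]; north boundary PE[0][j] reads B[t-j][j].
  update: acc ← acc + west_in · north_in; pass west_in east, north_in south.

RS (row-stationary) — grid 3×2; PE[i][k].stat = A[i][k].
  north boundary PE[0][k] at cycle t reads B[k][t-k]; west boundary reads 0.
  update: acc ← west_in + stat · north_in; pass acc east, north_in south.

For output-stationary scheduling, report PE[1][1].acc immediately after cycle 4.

OS 3×2: PE[1][1] cycle-by-cycle (with neighbour feeds):
  step 0 · PE0,1: acc=0; fwd→0 fwd↓0
  step 0 · PE1,0: acc=0; fwd→0 fwd↓0
  step 0 · PE1,1: acc=0; fwd→0 fwd↓0
  step 1 · PE0,1: acc=32; fwd→4 fwd↓8
  step 1 · PE1,0: acc=40; fwd→8 fwd↓5
  step 1 · PE1,1: acc=0; fwd→0 fwd↓0
  step 2 · PE0,1: acc=42; fwd→5 fwd↓2
  step 2 · PE1,0: acc=43; fwd→1 fwd↓3
  step 2 · PE1,1: acc=64; fwd→8 fwd↓8
  step 3 · PE0,1: acc=42; fwd→0 fwd↓0
  step 3 · PE1,0: acc=43; fwd→0 fwd↓0
  step 3 · PE1,1: acc=66; fwd→1 fwd↓2
  step 4 · PE0,1: acc=42; fwd→0 fwd↓0
  step 4 · PE1,0: acc=43; fwd→0 fwd↓0
  step 4 · PE1,1: acc=66; fwd→0 fwd↓0

PE[1][1].acc = 66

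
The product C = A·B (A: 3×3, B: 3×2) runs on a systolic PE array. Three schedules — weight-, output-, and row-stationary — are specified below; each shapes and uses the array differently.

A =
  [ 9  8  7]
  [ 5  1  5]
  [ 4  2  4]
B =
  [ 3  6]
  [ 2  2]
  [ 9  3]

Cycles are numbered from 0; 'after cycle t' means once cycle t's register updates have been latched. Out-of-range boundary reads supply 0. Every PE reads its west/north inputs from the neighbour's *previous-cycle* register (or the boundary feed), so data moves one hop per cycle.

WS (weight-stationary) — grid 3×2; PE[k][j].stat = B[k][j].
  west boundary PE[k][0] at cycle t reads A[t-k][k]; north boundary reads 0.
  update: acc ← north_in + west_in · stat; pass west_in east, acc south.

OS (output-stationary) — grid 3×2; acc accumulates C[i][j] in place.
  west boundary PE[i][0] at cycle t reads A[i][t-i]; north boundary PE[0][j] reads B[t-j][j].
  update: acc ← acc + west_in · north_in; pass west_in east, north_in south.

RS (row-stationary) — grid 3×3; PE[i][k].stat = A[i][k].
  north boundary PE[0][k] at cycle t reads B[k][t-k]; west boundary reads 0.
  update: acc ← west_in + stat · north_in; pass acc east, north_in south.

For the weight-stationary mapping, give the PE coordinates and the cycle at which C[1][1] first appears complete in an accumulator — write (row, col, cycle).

(row, col, cycle) = (2, 1, 4)

WS: C[1][1] accumulates in PE[2][1]:
  [0] (2,1) acc=0 (h:0 v:0)
  [1] (2,1) acc=0 (h:0 v:0)
  [2] (2,1) acc=0 (h:0 v:0)
  [3] (2,1) acc=91 (h:7 v:91)
  [4] (2,1) acc=47 (h:5 v:47)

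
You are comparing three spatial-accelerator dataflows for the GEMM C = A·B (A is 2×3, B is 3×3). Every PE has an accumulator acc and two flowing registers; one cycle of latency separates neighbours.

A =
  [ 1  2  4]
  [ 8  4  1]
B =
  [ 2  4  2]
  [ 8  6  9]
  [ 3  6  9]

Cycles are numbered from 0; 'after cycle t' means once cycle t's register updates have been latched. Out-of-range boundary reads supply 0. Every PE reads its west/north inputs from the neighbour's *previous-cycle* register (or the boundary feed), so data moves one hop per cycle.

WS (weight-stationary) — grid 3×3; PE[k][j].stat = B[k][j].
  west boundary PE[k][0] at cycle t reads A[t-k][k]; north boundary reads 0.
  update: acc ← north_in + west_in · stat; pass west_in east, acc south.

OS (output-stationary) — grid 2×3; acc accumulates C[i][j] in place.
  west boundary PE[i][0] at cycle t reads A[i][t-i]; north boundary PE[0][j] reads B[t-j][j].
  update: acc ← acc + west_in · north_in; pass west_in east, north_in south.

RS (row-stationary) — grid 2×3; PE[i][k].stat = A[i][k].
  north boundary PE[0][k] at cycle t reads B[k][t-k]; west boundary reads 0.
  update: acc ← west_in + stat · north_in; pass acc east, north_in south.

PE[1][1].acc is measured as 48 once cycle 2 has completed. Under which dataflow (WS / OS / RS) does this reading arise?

WS [3×3] PE[1][1] across cycles:
  after 0 — PE[1][1] acc=0, pass-E 0, pass-S 0
  after 1 — PE[1][1] acc=0, pass-E 0, pass-S 0
  after 2 — PE[1][1] acc=16, pass-E 2, pass-S 16
OS [2×3] PE[1][1] across cycles:
  after 0 — PE[1][1] acc=0, pass-E 0, pass-S 0
  after 1 — PE[1][1] acc=0, pass-E 0, pass-S 0
  after 2 — PE[1][1] acc=32, pass-E 8, pass-S 4
RS [2×3] PE[1][1] across cycles:
  after 0 — PE[1][1] acc=0, pass-E 0, pass-S 0
  after 1 — PE[1][1] acc=0, pass-E 0, pass-S 0
  after 2 — PE[1][1] acc=48, pass-E 48, pass-S 8

dataflow = RS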